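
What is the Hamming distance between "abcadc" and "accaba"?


Comparing "abcadc" and "accaba" position by position:
  Position 0: 'a' vs 'a' => same
  Position 1: 'b' vs 'c' => differ
  Position 2: 'c' vs 'c' => same
  Position 3: 'a' vs 'a' => same
  Position 4: 'd' vs 'b' => differ
  Position 5: 'c' vs 'a' => differ
Total differences (Hamming distance): 3

3


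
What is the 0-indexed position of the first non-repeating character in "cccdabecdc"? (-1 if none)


Input: cccdabecdc
Character frequencies:
  'a': 1
  'b': 1
  'c': 5
  'd': 2
  'e': 1
Scanning left to right for freq == 1:
  Position 0 ('c'): freq=5, skip
  Position 1 ('c'): freq=5, skip
  Position 2 ('c'): freq=5, skip
  Position 3 ('d'): freq=2, skip
  Position 4 ('a'): unique! => answer = 4

4


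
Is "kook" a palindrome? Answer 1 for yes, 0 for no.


Input: kook
Reversed: kook
  Compare pos 0 ('k') with pos 3 ('k'): match
  Compare pos 1 ('o') with pos 2 ('o'): match
Result: palindrome

1


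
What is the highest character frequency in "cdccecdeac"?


Input: cdccecdeac
Character counts:
  'a': 1
  'c': 5
  'd': 2
  'e': 2
Maximum frequency: 5

5


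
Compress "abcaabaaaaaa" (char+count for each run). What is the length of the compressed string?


Input: abcaabaaaaaa
Runs:
  'a' x 1 => "a1"
  'b' x 1 => "b1"
  'c' x 1 => "c1"
  'a' x 2 => "a2"
  'b' x 1 => "b1"
  'a' x 6 => "a6"
Compressed: "a1b1c1a2b1a6"
Compressed length: 12

12


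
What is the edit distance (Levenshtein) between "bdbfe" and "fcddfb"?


Computing edit distance: "bdbfe" -> "fcddfb"
DP table:
           f    c    d    d    f    b
      0    1    2    3    4    5    6
  b   1    1    2    3    4    5    5
  d   2    2    2    2    3    4    5
  b   3    3    3    3    3    4    4
  f   4    3    4    4    4    3    4
  e   5    4    4    5    5    4    4
Edit distance = dp[5][6] = 4

4


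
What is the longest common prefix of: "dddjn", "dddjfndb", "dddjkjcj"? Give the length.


Words: dddjn, dddjfndb, dddjkjcj
  Position 0: all 'd' => match
  Position 1: all 'd' => match
  Position 2: all 'd' => match
  Position 3: all 'j' => match
  Position 4: ('n', 'f', 'k') => mismatch, stop
LCP = "dddj" (length 4)

4


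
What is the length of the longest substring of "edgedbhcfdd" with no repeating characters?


Input: "edgedbhcfdd"
Sliding window (track last position of each char):
  Position 0 ('e'): window [0,0] length 1 -- new best
  Position 1 ('d'): window [0,1] length 2 -- new best
  Position 2 ('g'): window [0,2] length 3 -- new best
  Position 3 ('e'): repeat (last at 0), move window start to 1
  Position 3 ('e'): window [1,3] length 3
  Position 4 ('d'): repeat (last at 1), move window start to 2
  Position 4 ('d'): window [2,4] length 3
  Position 5 ('b'): window [2,5] length 4 -- new best
  Position 6 ('h'): window [2,6] length 5 -- new best
  Position 7 ('c'): window [2,7] length 6 -- new best
  Position 8 ('f'): window [2,8] length 7 -- new best
  Position 9 ('d'): repeat (last at 4), move window start to 5
  Position 9 ('d'): window [5,9] length 5
  Position 10 ('d'): repeat (last at 9), move window start to 10
  Position 10 ('d'): window [10,10] length 1
Longest substring with no repeats: "gedbhcf" with length 7

7


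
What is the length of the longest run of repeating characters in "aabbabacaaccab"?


Input: "aabbabacaaccab"
Scanning for longest run:
  Position 1 ('a'): continues run of 'a', length=2
  Position 2 ('b'): new char, reset run to 1
  Position 3 ('b'): continues run of 'b', length=2
  Position 4 ('a'): new char, reset run to 1
  Position 5 ('b'): new char, reset run to 1
  Position 6 ('a'): new char, reset run to 1
  Position 7 ('c'): new char, reset run to 1
  Position 8 ('a'): new char, reset run to 1
  Position 9 ('a'): continues run of 'a', length=2
  Position 10 ('c'): new char, reset run to 1
  Position 11 ('c'): continues run of 'c', length=2
  Position 12 ('a'): new char, reset run to 1
  Position 13 ('b'): new char, reset run to 1
Longest run: 'a' with length 2

2


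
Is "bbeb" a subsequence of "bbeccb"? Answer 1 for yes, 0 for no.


Check if "bbeb" is a subsequence of "bbeccb"
Greedy scan:
  Position 0 ('b'): matches sub[0] = 'b'
  Position 1 ('b'): matches sub[1] = 'b'
  Position 2 ('e'): matches sub[2] = 'e'
  Position 3 ('c'): no match needed
  Position 4 ('c'): no match needed
  Position 5 ('b'): matches sub[3] = 'b'
All 4 characters matched => is a subsequence

1


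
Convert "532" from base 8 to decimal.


Input: "532" in base 8
Positional expansion:
  Digit '5' (value 5) x 8^2 = 320
  Digit '3' (value 3) x 8^1 = 24
  Digit '2' (value 2) x 8^0 = 2
Sum = 346

346


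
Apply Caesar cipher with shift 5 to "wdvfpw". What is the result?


Caesar cipher: shift "wdvfpw" by 5
  'w' (pos 22) + 5 = pos 1 = 'b'
  'd' (pos 3) + 5 = pos 8 = 'i'
  'v' (pos 21) + 5 = pos 0 = 'a'
  'f' (pos 5) + 5 = pos 10 = 'k'
  'p' (pos 15) + 5 = pos 20 = 'u'
  'w' (pos 22) + 5 = pos 1 = 'b'
Result: biakub

biakub


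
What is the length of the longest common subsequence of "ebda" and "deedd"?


LCS of "ebda" and "deedd"
DP table:
           d    e    e    d    d
      0    0    0    0    0    0
  e   0    0    1    1    1    1
  b   0    0    1    1    1    1
  d   0    1    1    1    2    2
  a   0    1    1    1    2    2
LCS length = dp[4][5] = 2

2


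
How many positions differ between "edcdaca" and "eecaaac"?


Comparing "edcdaca" and "eecaaac" position by position:
  Position 0: 'e' vs 'e' => same
  Position 1: 'd' vs 'e' => DIFFER
  Position 2: 'c' vs 'c' => same
  Position 3: 'd' vs 'a' => DIFFER
  Position 4: 'a' vs 'a' => same
  Position 5: 'c' vs 'a' => DIFFER
  Position 6: 'a' vs 'c' => DIFFER
Positions that differ: 4

4


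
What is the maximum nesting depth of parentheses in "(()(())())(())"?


Input: "(()(())())(())"
Tracking depth:
  Position 0 '(': depth becomes 1
  Position 1 '(': depth becomes 2
  Position 2 ')': depth becomes 1
  Position 3 '(': depth becomes 2
  Position 4 '(': depth becomes 3
  Position 5 ')': depth becomes 2
  Position 6 ')': depth becomes 1
  Position 7 '(': depth becomes 2
  Position 8 ')': depth becomes 1
  Position 9 ')': depth becomes 0
  Position 10 '(': depth becomes 1
  Position 11 '(': depth becomes 2
  Position 12 ')': depth becomes 1
  Position 13 ')': depth becomes 0
Maximum depth reached: 3

3


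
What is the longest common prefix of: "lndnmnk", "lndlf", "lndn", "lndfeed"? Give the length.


Words: lndnmnk, lndlf, lndn, lndfeed
  Position 0: all 'l' => match
  Position 1: all 'n' => match
  Position 2: all 'd' => match
  Position 3: ('n', 'l', 'n', 'f') => mismatch, stop
LCP = "lnd" (length 3)

3


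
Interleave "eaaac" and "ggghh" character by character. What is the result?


Interleaving "eaaac" and "ggghh":
  Position 0: 'e' from first, 'g' from second => "eg"
  Position 1: 'a' from first, 'g' from second => "ag"
  Position 2: 'a' from first, 'g' from second => "ag"
  Position 3: 'a' from first, 'h' from second => "ah"
  Position 4: 'c' from first, 'h' from second => "ch"
Result: egagagahch

egagagahch


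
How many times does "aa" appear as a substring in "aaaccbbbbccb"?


Searching for "aa" in "aaaccbbbbccb"
Scanning each position:
  Position 0: "aa" => MATCH
  Position 1: "aa" => MATCH
  Position 2: "ac" => no
  Position 3: "cc" => no
  Position 4: "cb" => no
  Position 5: "bb" => no
  Position 6: "bb" => no
  Position 7: "bb" => no
  Position 8: "bc" => no
  Position 9: "cc" => no
  Position 10: "cb" => no
Total occurrences: 2

2


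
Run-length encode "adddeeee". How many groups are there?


Input: adddeeee
Scanning for consecutive runs:
  Group 1: 'a' x 1 (positions 0-0)
  Group 2: 'd' x 3 (positions 1-3)
  Group 3: 'e' x 4 (positions 4-7)
Total groups: 3

3


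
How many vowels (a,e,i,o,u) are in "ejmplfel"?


Input: ejmplfel
Checking each character:
  'e' at position 0: vowel (running total: 1)
  'j' at position 1: consonant
  'm' at position 2: consonant
  'p' at position 3: consonant
  'l' at position 4: consonant
  'f' at position 5: consonant
  'e' at position 6: vowel (running total: 2)
  'l' at position 7: consonant
Total vowels: 2

2


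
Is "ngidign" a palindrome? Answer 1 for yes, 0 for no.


Input: ngidign
Reversed: ngidign
  Compare pos 0 ('n') with pos 6 ('n'): match
  Compare pos 1 ('g') with pos 5 ('g'): match
  Compare pos 2 ('i') with pos 4 ('i'): match
Result: palindrome

1


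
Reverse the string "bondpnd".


Input: bondpnd
Reading characters right to left:
  Position 6: 'd'
  Position 5: 'n'
  Position 4: 'p'
  Position 3: 'd'
  Position 2: 'n'
  Position 1: 'o'
  Position 0: 'b'
Reversed: dnpdnob

dnpdnob


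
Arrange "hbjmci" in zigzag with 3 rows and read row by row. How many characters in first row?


Zigzag "hbjmci" into 3 rows:
Placing characters:
  'h' => row 0
  'b' => row 1
  'j' => row 2
  'm' => row 1
  'c' => row 0
  'i' => row 1
Rows:
  Row 0: "hc"
  Row 1: "bmi"
  Row 2: "j"
First row length: 2

2


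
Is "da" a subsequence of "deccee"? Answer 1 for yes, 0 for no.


Check if "da" is a subsequence of "deccee"
Greedy scan:
  Position 0 ('d'): matches sub[0] = 'd'
  Position 1 ('e'): no match needed
  Position 2 ('c'): no match needed
  Position 3 ('c'): no match needed
  Position 4 ('e'): no match needed
  Position 5 ('e'): no match needed
Only matched 1/2 characters => not a subsequence

0


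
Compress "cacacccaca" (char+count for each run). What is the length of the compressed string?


Input: cacacccaca
Runs:
  'c' x 1 => "c1"
  'a' x 1 => "a1"
  'c' x 1 => "c1"
  'a' x 1 => "a1"
  'c' x 3 => "c3"
  'a' x 1 => "a1"
  'c' x 1 => "c1"
  'a' x 1 => "a1"
Compressed: "c1a1c1a1c3a1c1a1"
Compressed length: 16

16


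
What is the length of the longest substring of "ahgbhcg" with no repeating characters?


Input: "ahgbhcg"
Sliding window (track last position of each char):
  Position 0 ('a'): window [0,0] length 1 -- new best
  Position 1 ('h'): window [0,1] length 2 -- new best
  Position 2 ('g'): window [0,2] length 3 -- new best
  Position 3 ('b'): window [0,3] length 4 -- new best
  Position 4 ('h'): repeat (last at 1), move window start to 2
  Position 4 ('h'): window [2,4] length 3
  Position 5 ('c'): window [2,5] length 4
  Position 6 ('g'): repeat (last at 2), move window start to 3
  Position 6 ('g'): window [3,6] length 4
Longest substring with no repeats: "ahgb" with length 4

4


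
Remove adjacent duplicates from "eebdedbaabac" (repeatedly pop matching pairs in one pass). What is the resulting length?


Input: eebdedbaabac
Stack-based adjacent duplicate removal:
  Read 'e': push. Stack: e
  Read 'e': matches stack top 'e' => pop. Stack: (empty)
  Read 'b': push. Stack: b
  Read 'd': push. Stack: bd
  Read 'e': push. Stack: bde
  Read 'd': push. Stack: bded
  Read 'b': push. Stack: bdedb
  Read 'a': push. Stack: bdedba
  Read 'a': matches stack top 'a' => pop. Stack: bdedb
  Read 'b': matches stack top 'b' => pop. Stack: bded
  Read 'a': push. Stack: bdeda
  Read 'c': push. Stack: bdedac
Final stack: "bdedac" (length 6)

6


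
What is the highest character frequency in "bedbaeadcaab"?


Input: bedbaeadcaab
Character counts:
  'a': 4
  'b': 3
  'c': 1
  'd': 2
  'e': 2
Maximum frequency: 4

4


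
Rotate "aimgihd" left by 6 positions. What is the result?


Input: "aimgihd", rotate left by 6
First 6 characters: "aimgih"
Remaining characters: "d"
Concatenate remaining + first: "d" + "aimgih" = "daimgih"

daimgih


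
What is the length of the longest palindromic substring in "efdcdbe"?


Input: "efdcdbe"
Checking substrings for palindromes:
  [2:5] "dcd" (len 3) => palindrome
Longest palindromic substring: "dcd" with length 3

3


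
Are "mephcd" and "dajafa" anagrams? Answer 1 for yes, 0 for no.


Strings: "mephcd", "dajafa"
Sorted first:  cdehmp
Sorted second: aaadfj
Differ at position 0: 'c' vs 'a' => not anagrams

0


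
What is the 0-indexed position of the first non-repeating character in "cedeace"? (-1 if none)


Input: cedeace
Character frequencies:
  'a': 1
  'c': 2
  'd': 1
  'e': 3
Scanning left to right for freq == 1:
  Position 0 ('c'): freq=2, skip
  Position 1 ('e'): freq=3, skip
  Position 2 ('d'): unique! => answer = 2

2


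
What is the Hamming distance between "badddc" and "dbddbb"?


Comparing "badddc" and "dbddbb" position by position:
  Position 0: 'b' vs 'd' => differ
  Position 1: 'a' vs 'b' => differ
  Position 2: 'd' vs 'd' => same
  Position 3: 'd' vs 'd' => same
  Position 4: 'd' vs 'b' => differ
  Position 5: 'c' vs 'b' => differ
Total differences (Hamming distance): 4

4


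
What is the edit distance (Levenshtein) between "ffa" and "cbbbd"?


Computing edit distance: "ffa" -> "cbbbd"
DP table:
           c    b    b    b    d
      0    1    2    3    4    5
  f   1    1    2    3    4    5
  f   2    2    2    3    4    5
  a   3    3    3    3    4    5
Edit distance = dp[3][5] = 5

5


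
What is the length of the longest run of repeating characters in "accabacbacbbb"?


Input: "accabacbacbbb"
Scanning for longest run:
  Position 1 ('c'): new char, reset run to 1
  Position 2 ('c'): continues run of 'c', length=2
  Position 3 ('a'): new char, reset run to 1
  Position 4 ('b'): new char, reset run to 1
  Position 5 ('a'): new char, reset run to 1
  Position 6 ('c'): new char, reset run to 1
  Position 7 ('b'): new char, reset run to 1
  Position 8 ('a'): new char, reset run to 1
  Position 9 ('c'): new char, reset run to 1
  Position 10 ('b'): new char, reset run to 1
  Position 11 ('b'): continues run of 'b', length=2
  Position 12 ('b'): continues run of 'b', length=3
Longest run: 'b' with length 3

3


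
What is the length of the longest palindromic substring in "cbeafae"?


Input: "cbeafae"
Checking substrings for palindromes:
  [2:7] "eafae" (len 5) => palindrome
  [3:6] "afa" (len 3) => palindrome
Longest palindromic substring: "eafae" with length 5

5


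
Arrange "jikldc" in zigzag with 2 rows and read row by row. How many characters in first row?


Zigzag "jikldc" into 2 rows:
Placing characters:
  'j' => row 0
  'i' => row 1
  'k' => row 0
  'l' => row 1
  'd' => row 0
  'c' => row 1
Rows:
  Row 0: "jkd"
  Row 1: "ilc"
First row length: 3

3


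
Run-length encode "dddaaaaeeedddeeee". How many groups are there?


Input: dddaaaaeeedddeeee
Scanning for consecutive runs:
  Group 1: 'd' x 3 (positions 0-2)
  Group 2: 'a' x 4 (positions 3-6)
  Group 3: 'e' x 3 (positions 7-9)
  Group 4: 'd' x 3 (positions 10-12)
  Group 5: 'e' x 4 (positions 13-16)
Total groups: 5

5


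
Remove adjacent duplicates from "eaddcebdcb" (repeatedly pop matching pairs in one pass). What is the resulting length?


Input: eaddcebdcb
Stack-based adjacent duplicate removal:
  Read 'e': push. Stack: e
  Read 'a': push. Stack: ea
  Read 'd': push. Stack: ead
  Read 'd': matches stack top 'd' => pop. Stack: ea
  Read 'c': push. Stack: eac
  Read 'e': push. Stack: eace
  Read 'b': push. Stack: eaceb
  Read 'd': push. Stack: eacebd
  Read 'c': push. Stack: eacebdc
  Read 'b': push. Stack: eacebdcb
Final stack: "eacebdcb" (length 8)

8


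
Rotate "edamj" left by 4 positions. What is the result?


Input: "edamj", rotate left by 4
First 4 characters: "edam"
Remaining characters: "j"
Concatenate remaining + first: "j" + "edam" = "jedam"

jedam


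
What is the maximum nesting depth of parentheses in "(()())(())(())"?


Input: "(()())(())(())"
Tracking depth:
  Position 0 '(': depth becomes 1
  Position 1 '(': depth becomes 2
  Position 2 ')': depth becomes 1
  Position 3 '(': depth becomes 2
  Position 4 ')': depth becomes 1
  Position 5 ')': depth becomes 0
  Position 6 '(': depth becomes 1
  Position 7 '(': depth becomes 2
  Position 8 ')': depth becomes 1
  Position 9 ')': depth becomes 0
  Position 10 '(': depth becomes 1
  Position 11 '(': depth becomes 2
  Position 12 ')': depth becomes 1
  Position 13 ')': depth becomes 0
Maximum depth reached: 2

2


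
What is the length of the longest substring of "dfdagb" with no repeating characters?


Input: "dfdagb"
Sliding window (track last position of each char):
  Position 0 ('d'): window [0,0] length 1 -- new best
  Position 1 ('f'): window [0,1] length 2 -- new best
  Position 2 ('d'): repeat (last at 0), move window start to 1
  Position 2 ('d'): window [1,2] length 2
  Position 3 ('a'): window [1,3] length 3 -- new best
  Position 4 ('g'): window [1,4] length 4 -- new best
  Position 5 ('b'): window [1,5] length 5 -- new best
Longest substring with no repeats: "fdagb" with length 5

5


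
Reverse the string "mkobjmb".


Input: mkobjmb
Reading characters right to left:
  Position 6: 'b'
  Position 5: 'm'
  Position 4: 'j'
  Position 3: 'b'
  Position 2: 'o'
  Position 1: 'k'
  Position 0: 'm'
Reversed: bmjbokm

bmjbokm


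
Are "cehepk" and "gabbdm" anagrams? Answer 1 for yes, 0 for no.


Strings: "cehepk", "gabbdm"
Sorted first:  ceehkp
Sorted second: abbdgm
Differ at position 0: 'c' vs 'a' => not anagrams

0


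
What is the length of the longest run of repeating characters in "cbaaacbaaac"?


Input: "cbaaacbaaac"
Scanning for longest run:
  Position 1 ('b'): new char, reset run to 1
  Position 2 ('a'): new char, reset run to 1
  Position 3 ('a'): continues run of 'a', length=2
  Position 4 ('a'): continues run of 'a', length=3
  Position 5 ('c'): new char, reset run to 1
  Position 6 ('b'): new char, reset run to 1
  Position 7 ('a'): new char, reset run to 1
  Position 8 ('a'): continues run of 'a', length=2
  Position 9 ('a'): continues run of 'a', length=3
  Position 10 ('c'): new char, reset run to 1
Longest run: 'a' with length 3

3


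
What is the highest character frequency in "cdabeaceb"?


Input: cdabeaceb
Character counts:
  'a': 2
  'b': 2
  'c': 2
  'd': 1
  'e': 2
Maximum frequency: 2

2


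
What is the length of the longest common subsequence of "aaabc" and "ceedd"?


LCS of "aaabc" and "ceedd"
DP table:
           c    e    e    d    d
      0    0    0    0    0    0
  a   0    0    0    0    0    0
  a   0    0    0    0    0    0
  a   0    0    0    0    0    0
  b   0    0    0    0    0    0
  c   0    1    1    1    1    1
LCS length = dp[5][5] = 1

1


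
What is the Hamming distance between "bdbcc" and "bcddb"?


Comparing "bdbcc" and "bcddb" position by position:
  Position 0: 'b' vs 'b' => same
  Position 1: 'd' vs 'c' => differ
  Position 2: 'b' vs 'd' => differ
  Position 3: 'c' vs 'd' => differ
  Position 4: 'c' vs 'b' => differ
Total differences (Hamming distance): 4

4


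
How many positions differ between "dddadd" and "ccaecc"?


Comparing "dddadd" and "ccaecc" position by position:
  Position 0: 'd' vs 'c' => DIFFER
  Position 1: 'd' vs 'c' => DIFFER
  Position 2: 'd' vs 'a' => DIFFER
  Position 3: 'a' vs 'e' => DIFFER
  Position 4: 'd' vs 'c' => DIFFER
  Position 5: 'd' vs 'c' => DIFFER
Positions that differ: 6

6


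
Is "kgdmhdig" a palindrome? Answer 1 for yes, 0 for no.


Input: kgdmhdig
Reversed: gidhmdgk
  Compare pos 0 ('k') with pos 7 ('g'): MISMATCH
  Compare pos 1 ('g') with pos 6 ('i'): MISMATCH
  Compare pos 2 ('d') with pos 5 ('d'): match
  Compare pos 3 ('m') with pos 4 ('h'): MISMATCH
Result: not a palindrome

0


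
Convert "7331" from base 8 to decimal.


Input: "7331" in base 8
Positional expansion:
  Digit '7' (value 7) x 8^3 = 3584
  Digit '3' (value 3) x 8^2 = 192
  Digit '3' (value 3) x 8^1 = 24
  Digit '1' (value 1) x 8^0 = 1
Sum = 3801

3801


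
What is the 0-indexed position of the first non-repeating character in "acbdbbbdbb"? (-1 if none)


Input: acbdbbbdbb
Character frequencies:
  'a': 1
  'b': 6
  'c': 1
  'd': 2
Scanning left to right for freq == 1:
  Position 0 ('a'): unique! => answer = 0

0


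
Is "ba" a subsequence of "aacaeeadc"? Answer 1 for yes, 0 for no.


Check if "ba" is a subsequence of "aacaeeadc"
Greedy scan:
  Position 0 ('a'): no match needed
  Position 1 ('a'): no match needed
  Position 2 ('c'): no match needed
  Position 3 ('a'): no match needed
  Position 4 ('e'): no match needed
  Position 5 ('e'): no match needed
  Position 6 ('a'): no match needed
  Position 7 ('d'): no match needed
  Position 8 ('c'): no match needed
Only matched 0/2 characters => not a subsequence

0


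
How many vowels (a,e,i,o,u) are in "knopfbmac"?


Input: knopfbmac
Checking each character:
  'k' at position 0: consonant
  'n' at position 1: consonant
  'o' at position 2: vowel (running total: 1)
  'p' at position 3: consonant
  'f' at position 4: consonant
  'b' at position 5: consonant
  'm' at position 6: consonant
  'a' at position 7: vowel (running total: 2)
  'c' at position 8: consonant
Total vowels: 2

2


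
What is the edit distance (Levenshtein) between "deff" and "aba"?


Computing edit distance: "deff" -> "aba"
DP table:
           a    b    a
      0    1    2    3
  d   1    1    2    3
  e   2    2    2    3
  f   3    3    3    3
  f   4    4    4    4
Edit distance = dp[4][3] = 4

4


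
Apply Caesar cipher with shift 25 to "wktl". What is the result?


Caesar cipher: shift "wktl" by 25
  'w' (pos 22) + 25 = pos 21 = 'v'
  'k' (pos 10) + 25 = pos 9 = 'j'
  't' (pos 19) + 25 = pos 18 = 's'
  'l' (pos 11) + 25 = pos 10 = 'k'
Result: vjsk

vjsk


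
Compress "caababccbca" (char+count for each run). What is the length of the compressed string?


Input: caababccbca
Runs:
  'c' x 1 => "c1"
  'a' x 2 => "a2"
  'b' x 1 => "b1"
  'a' x 1 => "a1"
  'b' x 1 => "b1"
  'c' x 2 => "c2"
  'b' x 1 => "b1"
  'c' x 1 => "c1"
  'a' x 1 => "a1"
Compressed: "c1a2b1a1b1c2b1c1a1"
Compressed length: 18

18


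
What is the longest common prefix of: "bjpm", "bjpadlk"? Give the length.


Words: bjpm, bjpadlk
  Position 0: all 'b' => match
  Position 1: all 'j' => match
  Position 2: all 'p' => match
  Position 3: ('m', 'a') => mismatch, stop
LCP = "bjp" (length 3)

3


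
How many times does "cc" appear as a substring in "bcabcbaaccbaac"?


Searching for "cc" in "bcabcbaaccbaac"
Scanning each position:
  Position 0: "bc" => no
  Position 1: "ca" => no
  Position 2: "ab" => no
  Position 3: "bc" => no
  Position 4: "cb" => no
  Position 5: "ba" => no
  Position 6: "aa" => no
  Position 7: "ac" => no
  Position 8: "cc" => MATCH
  Position 9: "cb" => no
  Position 10: "ba" => no
  Position 11: "aa" => no
  Position 12: "ac" => no
Total occurrences: 1

1


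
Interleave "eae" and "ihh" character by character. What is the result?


Interleaving "eae" and "ihh":
  Position 0: 'e' from first, 'i' from second => "ei"
  Position 1: 'a' from first, 'h' from second => "ah"
  Position 2: 'e' from first, 'h' from second => "eh"
Result: eiaheh

eiaheh


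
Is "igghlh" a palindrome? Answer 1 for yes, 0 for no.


Input: igghlh
Reversed: hlhggi
  Compare pos 0 ('i') with pos 5 ('h'): MISMATCH
  Compare pos 1 ('g') with pos 4 ('l'): MISMATCH
  Compare pos 2 ('g') with pos 3 ('h'): MISMATCH
Result: not a palindrome

0


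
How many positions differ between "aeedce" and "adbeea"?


Comparing "aeedce" and "adbeea" position by position:
  Position 0: 'a' vs 'a' => same
  Position 1: 'e' vs 'd' => DIFFER
  Position 2: 'e' vs 'b' => DIFFER
  Position 3: 'd' vs 'e' => DIFFER
  Position 4: 'c' vs 'e' => DIFFER
  Position 5: 'e' vs 'a' => DIFFER
Positions that differ: 5

5


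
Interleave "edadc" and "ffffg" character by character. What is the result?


Interleaving "edadc" and "ffffg":
  Position 0: 'e' from first, 'f' from second => "ef"
  Position 1: 'd' from first, 'f' from second => "df"
  Position 2: 'a' from first, 'f' from second => "af"
  Position 3: 'd' from first, 'f' from second => "df"
  Position 4: 'c' from first, 'g' from second => "cg"
Result: efdfafdfcg

efdfafdfcg


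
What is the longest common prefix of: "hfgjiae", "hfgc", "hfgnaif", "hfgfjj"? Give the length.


Words: hfgjiae, hfgc, hfgnaif, hfgfjj
  Position 0: all 'h' => match
  Position 1: all 'f' => match
  Position 2: all 'g' => match
  Position 3: ('j', 'c', 'n', 'f') => mismatch, stop
LCP = "hfg" (length 3)

3


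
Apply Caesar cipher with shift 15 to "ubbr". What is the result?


Caesar cipher: shift "ubbr" by 15
  'u' (pos 20) + 15 = pos 9 = 'j'
  'b' (pos 1) + 15 = pos 16 = 'q'
  'b' (pos 1) + 15 = pos 16 = 'q'
  'r' (pos 17) + 15 = pos 6 = 'g'
Result: jqqg

jqqg


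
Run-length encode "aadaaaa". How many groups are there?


Input: aadaaaa
Scanning for consecutive runs:
  Group 1: 'a' x 2 (positions 0-1)
  Group 2: 'd' x 1 (positions 2-2)
  Group 3: 'a' x 4 (positions 3-6)
Total groups: 3

3


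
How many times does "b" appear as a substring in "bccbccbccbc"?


Searching for "b" in "bccbccbccbc"
Scanning each position:
  Position 0: "b" => MATCH
  Position 1: "c" => no
  Position 2: "c" => no
  Position 3: "b" => MATCH
  Position 4: "c" => no
  Position 5: "c" => no
  Position 6: "b" => MATCH
  Position 7: "c" => no
  Position 8: "c" => no
  Position 9: "b" => MATCH
  Position 10: "c" => no
Total occurrences: 4

4


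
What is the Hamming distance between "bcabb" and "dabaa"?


Comparing "bcabb" and "dabaa" position by position:
  Position 0: 'b' vs 'd' => differ
  Position 1: 'c' vs 'a' => differ
  Position 2: 'a' vs 'b' => differ
  Position 3: 'b' vs 'a' => differ
  Position 4: 'b' vs 'a' => differ
Total differences (Hamming distance): 5

5


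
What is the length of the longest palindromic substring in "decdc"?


Input: "decdc"
Checking substrings for palindromes:
  [2:5] "cdc" (len 3) => palindrome
Longest palindromic substring: "cdc" with length 3

3


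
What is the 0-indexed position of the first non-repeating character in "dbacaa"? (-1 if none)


Input: dbacaa
Character frequencies:
  'a': 3
  'b': 1
  'c': 1
  'd': 1
Scanning left to right for freq == 1:
  Position 0 ('d'): unique! => answer = 0

0


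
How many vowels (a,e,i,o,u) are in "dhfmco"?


Input: dhfmco
Checking each character:
  'd' at position 0: consonant
  'h' at position 1: consonant
  'f' at position 2: consonant
  'm' at position 3: consonant
  'c' at position 4: consonant
  'o' at position 5: vowel (running total: 1)
Total vowels: 1

1


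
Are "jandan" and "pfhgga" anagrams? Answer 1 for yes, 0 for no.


Strings: "jandan", "pfhgga"
Sorted first:  aadjnn
Sorted second: afgghp
Differ at position 1: 'a' vs 'f' => not anagrams

0


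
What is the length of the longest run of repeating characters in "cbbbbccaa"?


Input: "cbbbbccaa"
Scanning for longest run:
  Position 1 ('b'): new char, reset run to 1
  Position 2 ('b'): continues run of 'b', length=2
  Position 3 ('b'): continues run of 'b', length=3
  Position 4 ('b'): continues run of 'b', length=4
  Position 5 ('c'): new char, reset run to 1
  Position 6 ('c'): continues run of 'c', length=2
  Position 7 ('a'): new char, reset run to 1
  Position 8 ('a'): continues run of 'a', length=2
Longest run: 'b' with length 4

4


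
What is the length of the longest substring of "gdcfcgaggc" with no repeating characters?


Input: "gdcfcgaggc"
Sliding window (track last position of each char):
  Position 0 ('g'): window [0,0] length 1 -- new best
  Position 1 ('d'): window [0,1] length 2 -- new best
  Position 2 ('c'): window [0,2] length 3 -- new best
  Position 3 ('f'): window [0,3] length 4 -- new best
  Position 4 ('c'): repeat (last at 2), move window start to 3
  Position 4 ('c'): window [3,4] length 2
  Position 5 ('g'): window [3,5] length 3
  Position 6 ('a'): window [3,6] length 4
  Position 7 ('g'): repeat (last at 5), move window start to 6
  Position 7 ('g'): window [6,7] length 2
  Position 8 ('g'): repeat (last at 7), move window start to 8
  Position 8 ('g'): window [8,8] length 1
  Position 9 ('c'): window [8,9] length 2
Longest substring with no repeats: "gdcf" with length 4

4


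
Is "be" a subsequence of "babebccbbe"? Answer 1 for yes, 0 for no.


Check if "be" is a subsequence of "babebccbbe"
Greedy scan:
  Position 0 ('b'): matches sub[0] = 'b'
  Position 1 ('a'): no match needed
  Position 2 ('b'): no match needed
  Position 3 ('e'): matches sub[1] = 'e'
  Position 4 ('b'): no match needed
  Position 5 ('c'): no match needed
  Position 6 ('c'): no match needed
  Position 7 ('b'): no match needed
  Position 8 ('b'): no match needed
  Position 9 ('e'): no match needed
All 2 characters matched => is a subsequence

1


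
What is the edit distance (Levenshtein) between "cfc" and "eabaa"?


Computing edit distance: "cfc" -> "eabaa"
DP table:
           e    a    b    a    a
      0    1    2    3    4    5
  c   1    1    2    3    4    5
  f   2    2    2    3    4    5
  c   3    3    3    3    4    5
Edit distance = dp[3][5] = 5

5


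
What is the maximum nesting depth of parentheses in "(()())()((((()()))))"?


Input: "(()())()((((()()))))"
Tracking depth:
  Position 0 '(': depth becomes 1
  Position 1 '(': depth becomes 2
  Position 2 ')': depth becomes 1
  Position 3 '(': depth becomes 2
  Position 4 ')': depth becomes 1
  Position 5 ')': depth becomes 0
  Position 6 '(': depth becomes 1
  Position 7 ')': depth becomes 0
  Position 8 '(': depth becomes 1
  Position 9 '(': depth becomes 2
  Position 10 '(': depth becomes 3
  Position 11 '(': depth becomes 4
  Position 12 '(': depth becomes 5
  Position 13 ')': depth becomes 4
  Position 14 '(': depth becomes 5
  Position 15 ')': depth becomes 4
  Position 16 ')': depth becomes 3
  Position 17 ')': depth becomes 2
  Position 18 ')': depth becomes 1
  Position 19 ')': depth becomes 0
Maximum depth reached: 5

5


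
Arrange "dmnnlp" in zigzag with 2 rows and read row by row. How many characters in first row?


Zigzag "dmnnlp" into 2 rows:
Placing characters:
  'd' => row 0
  'm' => row 1
  'n' => row 0
  'n' => row 1
  'l' => row 0
  'p' => row 1
Rows:
  Row 0: "dnl"
  Row 1: "mnp"
First row length: 3

3


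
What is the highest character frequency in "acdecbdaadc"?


Input: acdecbdaadc
Character counts:
  'a': 3
  'b': 1
  'c': 3
  'd': 3
  'e': 1
Maximum frequency: 3

3


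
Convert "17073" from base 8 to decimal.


Input: "17073" in base 8
Positional expansion:
  Digit '1' (value 1) x 8^4 = 4096
  Digit '7' (value 7) x 8^3 = 3584
  Digit '0' (value 0) x 8^2 = 0
  Digit '7' (value 7) x 8^1 = 56
  Digit '3' (value 3) x 8^0 = 3
Sum = 7739

7739


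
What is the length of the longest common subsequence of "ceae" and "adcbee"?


LCS of "ceae" and "adcbee"
DP table:
           a    d    c    b    e    e
      0    0    0    0    0    0    0
  c   0    0    0    1    1    1    1
  e   0    0    0    1    1    2    2
  a   0    1    1    1    1    2    2
  e   0    1    1    1    1    2    3
LCS length = dp[4][6] = 3

3


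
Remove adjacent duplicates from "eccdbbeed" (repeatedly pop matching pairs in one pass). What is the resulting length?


Input: eccdbbeed
Stack-based adjacent duplicate removal:
  Read 'e': push. Stack: e
  Read 'c': push. Stack: ec
  Read 'c': matches stack top 'c' => pop. Stack: e
  Read 'd': push. Stack: ed
  Read 'b': push. Stack: edb
  Read 'b': matches stack top 'b' => pop. Stack: ed
  Read 'e': push. Stack: ede
  Read 'e': matches stack top 'e' => pop. Stack: ed
  Read 'd': matches stack top 'd' => pop. Stack: e
Final stack: "e" (length 1)

1


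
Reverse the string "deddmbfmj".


Input: deddmbfmj
Reading characters right to left:
  Position 8: 'j'
  Position 7: 'm'
  Position 6: 'f'
  Position 5: 'b'
  Position 4: 'm'
  Position 3: 'd'
  Position 2: 'd'
  Position 1: 'e'
  Position 0: 'd'
Reversed: jmfbmdded

jmfbmdded


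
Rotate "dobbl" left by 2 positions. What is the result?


Input: "dobbl", rotate left by 2
First 2 characters: "do"
Remaining characters: "bbl"
Concatenate remaining + first: "bbl" + "do" = "bbldo"

bbldo


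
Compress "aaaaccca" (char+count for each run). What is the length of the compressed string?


Input: aaaaccca
Runs:
  'a' x 4 => "a4"
  'c' x 3 => "c3"
  'a' x 1 => "a1"
Compressed: "a4c3a1"
Compressed length: 6

6


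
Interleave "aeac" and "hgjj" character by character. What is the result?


Interleaving "aeac" and "hgjj":
  Position 0: 'a' from first, 'h' from second => "ah"
  Position 1: 'e' from first, 'g' from second => "eg"
  Position 2: 'a' from first, 'j' from second => "aj"
  Position 3: 'c' from first, 'j' from second => "cj"
Result: ahegajcj

ahegajcj


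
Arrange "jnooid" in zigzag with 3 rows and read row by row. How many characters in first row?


Zigzag "jnooid" into 3 rows:
Placing characters:
  'j' => row 0
  'n' => row 1
  'o' => row 2
  'o' => row 1
  'i' => row 0
  'd' => row 1
Rows:
  Row 0: "ji"
  Row 1: "nod"
  Row 2: "o"
First row length: 2

2


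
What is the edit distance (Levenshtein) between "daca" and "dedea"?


Computing edit distance: "daca" -> "dedea"
DP table:
           d    e    d    e    a
      0    1    2    3    4    5
  d   1    0    1    2    3    4
  a   2    1    1    2    3    3
  c   3    2    2    2    3    4
  a   4    3    3    3    3    3
Edit distance = dp[4][5] = 3

3


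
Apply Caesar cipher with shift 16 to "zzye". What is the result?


Caesar cipher: shift "zzye" by 16
  'z' (pos 25) + 16 = pos 15 = 'p'
  'z' (pos 25) + 16 = pos 15 = 'p'
  'y' (pos 24) + 16 = pos 14 = 'o'
  'e' (pos 4) + 16 = pos 20 = 'u'
Result: ppou

ppou


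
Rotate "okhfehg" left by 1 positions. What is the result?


Input: "okhfehg", rotate left by 1
First 1 characters: "o"
Remaining characters: "khfehg"
Concatenate remaining + first: "khfehg" + "o" = "khfehgo"

khfehgo


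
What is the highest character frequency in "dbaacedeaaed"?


Input: dbaacedeaaed
Character counts:
  'a': 4
  'b': 1
  'c': 1
  'd': 3
  'e': 3
Maximum frequency: 4

4


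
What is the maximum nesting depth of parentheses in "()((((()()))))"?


Input: "()((((()()))))"
Tracking depth:
  Position 0 '(': depth becomes 1
  Position 1 ')': depth becomes 0
  Position 2 '(': depth becomes 1
  Position 3 '(': depth becomes 2
  Position 4 '(': depth becomes 3
  Position 5 '(': depth becomes 4
  Position 6 '(': depth becomes 5
  Position 7 ')': depth becomes 4
  Position 8 '(': depth becomes 5
  Position 9 ')': depth becomes 4
  Position 10 ')': depth becomes 3
  Position 11 ')': depth becomes 2
  Position 12 ')': depth becomes 1
  Position 13 ')': depth becomes 0
Maximum depth reached: 5

5


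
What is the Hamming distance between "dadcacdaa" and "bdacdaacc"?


Comparing "dadcacdaa" and "bdacdaacc" position by position:
  Position 0: 'd' vs 'b' => differ
  Position 1: 'a' vs 'd' => differ
  Position 2: 'd' vs 'a' => differ
  Position 3: 'c' vs 'c' => same
  Position 4: 'a' vs 'd' => differ
  Position 5: 'c' vs 'a' => differ
  Position 6: 'd' vs 'a' => differ
  Position 7: 'a' vs 'c' => differ
  Position 8: 'a' vs 'c' => differ
Total differences (Hamming distance): 8

8


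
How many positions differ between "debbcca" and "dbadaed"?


Comparing "debbcca" and "dbadaed" position by position:
  Position 0: 'd' vs 'd' => same
  Position 1: 'e' vs 'b' => DIFFER
  Position 2: 'b' vs 'a' => DIFFER
  Position 3: 'b' vs 'd' => DIFFER
  Position 4: 'c' vs 'a' => DIFFER
  Position 5: 'c' vs 'e' => DIFFER
  Position 6: 'a' vs 'd' => DIFFER
Positions that differ: 6

6


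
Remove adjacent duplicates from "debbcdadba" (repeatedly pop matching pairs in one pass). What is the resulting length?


Input: debbcdadba
Stack-based adjacent duplicate removal:
  Read 'd': push. Stack: d
  Read 'e': push. Stack: de
  Read 'b': push. Stack: deb
  Read 'b': matches stack top 'b' => pop. Stack: de
  Read 'c': push. Stack: dec
  Read 'd': push. Stack: decd
  Read 'a': push. Stack: decda
  Read 'd': push. Stack: decdad
  Read 'b': push. Stack: decdadb
  Read 'a': push. Stack: decdadba
Final stack: "decdadba" (length 8)

8


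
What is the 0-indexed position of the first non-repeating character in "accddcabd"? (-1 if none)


Input: accddcabd
Character frequencies:
  'a': 2
  'b': 1
  'c': 3
  'd': 3
Scanning left to right for freq == 1:
  Position 0 ('a'): freq=2, skip
  Position 1 ('c'): freq=3, skip
  Position 2 ('c'): freq=3, skip
  Position 3 ('d'): freq=3, skip
  Position 4 ('d'): freq=3, skip
  Position 5 ('c'): freq=3, skip
  Position 6 ('a'): freq=2, skip
  Position 7 ('b'): unique! => answer = 7

7


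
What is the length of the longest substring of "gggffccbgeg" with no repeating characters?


Input: "gggffccbgeg"
Sliding window (track last position of each char):
  Position 0 ('g'): window [0,0] length 1 -- new best
  Position 1 ('g'): repeat (last at 0), move window start to 1
  Position 1 ('g'): window [1,1] length 1
  Position 2 ('g'): repeat (last at 1), move window start to 2
  Position 2 ('g'): window [2,2] length 1
  Position 3 ('f'): window [2,3] length 2 -- new best
  Position 4 ('f'): repeat (last at 3), move window start to 4
  Position 4 ('f'): window [4,4] length 1
  Position 5 ('c'): window [4,5] length 2
  Position 6 ('c'): repeat (last at 5), move window start to 6
  Position 6 ('c'): window [6,6] length 1
  Position 7 ('b'): window [6,7] length 2
  Position 8 ('g'): window [6,8] length 3 -- new best
  Position 9 ('e'): window [6,9] length 4 -- new best
  Position 10 ('g'): repeat (last at 8), move window start to 9
  Position 10 ('g'): window [9,10] length 2
Longest substring with no repeats: "cbge" with length 4

4


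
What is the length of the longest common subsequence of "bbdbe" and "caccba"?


LCS of "bbdbe" and "caccba"
DP table:
           c    a    c    c    b    a
      0    0    0    0    0    0    0
  b   0    0    0    0    0    1    1
  b   0    0    0    0    0    1    1
  d   0    0    0    0    0    1    1
  b   0    0    0    0    0    1    1
  e   0    0    0    0    0    1    1
LCS length = dp[5][6] = 1

1


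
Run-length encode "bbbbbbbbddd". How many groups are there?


Input: bbbbbbbbddd
Scanning for consecutive runs:
  Group 1: 'b' x 8 (positions 0-7)
  Group 2: 'd' x 3 (positions 8-10)
Total groups: 2

2


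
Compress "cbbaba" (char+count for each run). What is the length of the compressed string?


Input: cbbaba
Runs:
  'c' x 1 => "c1"
  'b' x 2 => "b2"
  'a' x 1 => "a1"
  'b' x 1 => "b1"
  'a' x 1 => "a1"
Compressed: "c1b2a1b1a1"
Compressed length: 10

10


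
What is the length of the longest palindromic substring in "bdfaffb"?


Input: "bdfaffb"
Checking substrings for palindromes:
  [2:5] "faf" (len 3) => palindrome
  [4:6] "ff" (len 2) => palindrome
Longest palindromic substring: "faf" with length 3

3


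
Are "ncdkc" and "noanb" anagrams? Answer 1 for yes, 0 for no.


Strings: "ncdkc", "noanb"
Sorted first:  ccdkn
Sorted second: abnno
Differ at position 0: 'c' vs 'a' => not anagrams

0


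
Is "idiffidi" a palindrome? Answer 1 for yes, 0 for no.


Input: idiffidi
Reversed: idiffidi
  Compare pos 0 ('i') with pos 7 ('i'): match
  Compare pos 1 ('d') with pos 6 ('d'): match
  Compare pos 2 ('i') with pos 5 ('i'): match
  Compare pos 3 ('f') with pos 4 ('f'): match
Result: palindrome

1


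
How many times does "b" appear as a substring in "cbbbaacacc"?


Searching for "b" in "cbbbaacacc"
Scanning each position:
  Position 0: "c" => no
  Position 1: "b" => MATCH
  Position 2: "b" => MATCH
  Position 3: "b" => MATCH
  Position 4: "a" => no
  Position 5: "a" => no
  Position 6: "c" => no
  Position 7: "a" => no
  Position 8: "c" => no
  Position 9: "c" => no
Total occurrences: 3

3


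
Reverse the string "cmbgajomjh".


Input: cmbgajomjh
Reading characters right to left:
  Position 9: 'h'
  Position 8: 'j'
  Position 7: 'm'
  Position 6: 'o'
  Position 5: 'j'
  Position 4: 'a'
  Position 3: 'g'
  Position 2: 'b'
  Position 1: 'm'
  Position 0: 'c'
Reversed: hjmojagbmc

hjmojagbmc


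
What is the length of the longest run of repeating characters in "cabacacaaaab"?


Input: "cabacacaaaab"
Scanning for longest run:
  Position 1 ('a'): new char, reset run to 1
  Position 2 ('b'): new char, reset run to 1
  Position 3 ('a'): new char, reset run to 1
  Position 4 ('c'): new char, reset run to 1
  Position 5 ('a'): new char, reset run to 1
  Position 6 ('c'): new char, reset run to 1
  Position 7 ('a'): new char, reset run to 1
  Position 8 ('a'): continues run of 'a', length=2
  Position 9 ('a'): continues run of 'a', length=3
  Position 10 ('a'): continues run of 'a', length=4
  Position 11 ('b'): new char, reset run to 1
Longest run: 'a' with length 4

4
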